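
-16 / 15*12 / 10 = -1.28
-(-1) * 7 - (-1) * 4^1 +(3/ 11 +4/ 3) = 416/ 33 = 12.61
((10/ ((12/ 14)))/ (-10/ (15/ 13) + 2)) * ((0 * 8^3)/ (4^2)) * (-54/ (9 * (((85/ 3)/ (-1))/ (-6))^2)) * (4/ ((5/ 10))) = 0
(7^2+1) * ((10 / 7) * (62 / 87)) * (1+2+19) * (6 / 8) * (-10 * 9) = -15345000 / 203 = -75591.13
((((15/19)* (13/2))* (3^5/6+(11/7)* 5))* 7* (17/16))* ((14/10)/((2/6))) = 9425871/1216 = 7751.54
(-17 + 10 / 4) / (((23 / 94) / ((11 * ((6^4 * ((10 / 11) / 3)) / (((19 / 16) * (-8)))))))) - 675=11481345 / 437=26273.10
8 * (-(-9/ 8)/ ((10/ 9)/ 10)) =81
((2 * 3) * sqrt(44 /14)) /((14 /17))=51 * sqrt(154) /49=12.92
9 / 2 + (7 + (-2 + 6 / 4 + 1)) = 12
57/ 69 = 19/ 23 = 0.83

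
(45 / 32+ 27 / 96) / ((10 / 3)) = 81 / 160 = 0.51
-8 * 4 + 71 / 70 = -2169 / 70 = -30.99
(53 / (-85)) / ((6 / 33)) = -583 / 170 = -3.43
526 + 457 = 983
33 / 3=11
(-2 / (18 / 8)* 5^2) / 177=-200 / 1593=-0.13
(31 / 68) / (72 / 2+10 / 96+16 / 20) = 1860 / 150569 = 0.01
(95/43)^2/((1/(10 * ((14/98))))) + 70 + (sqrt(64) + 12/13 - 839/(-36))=661468949/6057324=109.20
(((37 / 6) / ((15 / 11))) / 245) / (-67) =-407 / 1477350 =-0.00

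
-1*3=-3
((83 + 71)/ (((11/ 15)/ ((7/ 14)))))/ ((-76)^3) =-105/ 438976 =-0.00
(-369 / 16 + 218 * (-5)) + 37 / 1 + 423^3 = 1210974255 / 16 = 75685890.94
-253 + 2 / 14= -1770 / 7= -252.86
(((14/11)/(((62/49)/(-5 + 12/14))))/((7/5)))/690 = -203/47058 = -0.00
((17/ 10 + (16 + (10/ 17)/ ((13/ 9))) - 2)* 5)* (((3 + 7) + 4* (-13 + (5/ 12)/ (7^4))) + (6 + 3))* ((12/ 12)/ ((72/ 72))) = -248858627/ 93639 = -2657.64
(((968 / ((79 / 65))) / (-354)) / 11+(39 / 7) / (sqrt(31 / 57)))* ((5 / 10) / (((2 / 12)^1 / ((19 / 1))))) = -54340 / 4661+2223* sqrt(1767) / 217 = 418.97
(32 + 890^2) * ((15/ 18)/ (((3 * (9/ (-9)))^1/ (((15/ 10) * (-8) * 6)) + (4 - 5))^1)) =-15842640/ 23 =-688810.43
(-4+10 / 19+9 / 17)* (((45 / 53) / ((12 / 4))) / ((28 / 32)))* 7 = -114120 / 17119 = -6.67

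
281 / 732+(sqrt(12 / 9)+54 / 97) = 66785 / 71004+2 * sqrt(3) / 3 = 2.10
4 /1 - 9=-5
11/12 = 0.92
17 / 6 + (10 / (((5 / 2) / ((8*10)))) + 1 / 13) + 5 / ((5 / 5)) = 25577 / 78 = 327.91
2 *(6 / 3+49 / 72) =193 / 36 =5.36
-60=-60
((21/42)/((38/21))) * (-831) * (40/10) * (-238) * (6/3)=8306676/19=437193.47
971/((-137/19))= -18449/137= -134.66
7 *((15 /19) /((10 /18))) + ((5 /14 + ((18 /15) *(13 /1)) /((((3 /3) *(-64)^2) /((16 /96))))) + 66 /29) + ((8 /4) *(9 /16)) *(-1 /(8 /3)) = 960466461 /78991360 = 12.16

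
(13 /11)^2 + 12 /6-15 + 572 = 560.40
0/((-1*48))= 0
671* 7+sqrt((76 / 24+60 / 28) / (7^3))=sqrt(1338) / 294+4697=4697.12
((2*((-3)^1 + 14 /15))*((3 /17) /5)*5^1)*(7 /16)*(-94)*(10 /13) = 10199 /442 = 23.07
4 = 4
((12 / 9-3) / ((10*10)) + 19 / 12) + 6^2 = 1127 / 30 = 37.57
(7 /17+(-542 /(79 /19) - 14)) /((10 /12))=-231978 /1343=-172.73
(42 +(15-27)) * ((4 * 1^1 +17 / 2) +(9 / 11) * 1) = 399.55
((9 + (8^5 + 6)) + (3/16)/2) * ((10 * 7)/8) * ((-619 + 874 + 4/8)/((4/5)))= 93812101075/1024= 91613379.96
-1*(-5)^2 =-25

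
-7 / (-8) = 7 / 8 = 0.88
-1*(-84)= 84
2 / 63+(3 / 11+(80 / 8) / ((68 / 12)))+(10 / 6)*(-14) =-250513 / 11781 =-21.26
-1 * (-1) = 1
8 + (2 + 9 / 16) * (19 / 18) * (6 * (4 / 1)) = 875 / 12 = 72.92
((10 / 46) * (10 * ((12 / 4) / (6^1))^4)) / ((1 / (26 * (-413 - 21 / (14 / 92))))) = -179075 / 92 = -1946.47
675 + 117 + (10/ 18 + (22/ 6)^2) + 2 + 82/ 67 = 54218/ 67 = 809.22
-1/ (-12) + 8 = 97/ 12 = 8.08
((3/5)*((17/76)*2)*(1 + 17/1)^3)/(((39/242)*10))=5998212/6175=971.37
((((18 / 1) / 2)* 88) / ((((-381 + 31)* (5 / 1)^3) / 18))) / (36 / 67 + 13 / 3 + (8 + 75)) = -716364 / 193178125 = -0.00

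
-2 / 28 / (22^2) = -1 / 6776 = -0.00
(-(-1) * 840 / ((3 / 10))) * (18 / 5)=10080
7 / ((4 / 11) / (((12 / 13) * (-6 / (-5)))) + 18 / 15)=6930 / 1513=4.58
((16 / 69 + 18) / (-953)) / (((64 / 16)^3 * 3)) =-629 / 6312672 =-0.00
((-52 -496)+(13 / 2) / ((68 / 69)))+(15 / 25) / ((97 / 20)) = -7140575 / 13192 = -541.28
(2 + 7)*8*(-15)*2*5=-10800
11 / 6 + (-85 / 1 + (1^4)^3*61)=-133 / 6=-22.17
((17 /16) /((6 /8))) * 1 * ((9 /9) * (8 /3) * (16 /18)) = 272 /81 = 3.36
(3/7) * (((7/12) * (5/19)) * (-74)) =-185/38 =-4.87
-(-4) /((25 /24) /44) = 4224 /25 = 168.96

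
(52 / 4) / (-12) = -13 / 12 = -1.08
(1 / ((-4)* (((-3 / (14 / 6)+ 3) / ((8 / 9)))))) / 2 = -7 / 108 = -0.06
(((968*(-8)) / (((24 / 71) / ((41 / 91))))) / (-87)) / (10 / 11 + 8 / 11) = 15498164 / 213759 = 72.50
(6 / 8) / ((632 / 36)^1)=27 / 632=0.04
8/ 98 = 4/ 49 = 0.08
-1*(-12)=12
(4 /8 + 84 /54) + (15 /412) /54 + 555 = 1377043 /2472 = 557.06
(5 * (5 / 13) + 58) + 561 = 8072 / 13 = 620.92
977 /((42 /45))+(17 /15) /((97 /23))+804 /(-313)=6659442707 /6375810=1044.49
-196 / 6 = -98 / 3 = -32.67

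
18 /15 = 6 /5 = 1.20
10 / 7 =1.43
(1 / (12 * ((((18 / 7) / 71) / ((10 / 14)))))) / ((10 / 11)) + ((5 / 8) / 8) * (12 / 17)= 6841 / 3672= 1.86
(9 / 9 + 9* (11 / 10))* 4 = 218 / 5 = 43.60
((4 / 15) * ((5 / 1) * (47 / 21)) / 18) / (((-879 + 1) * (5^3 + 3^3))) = -47 / 37834776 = -0.00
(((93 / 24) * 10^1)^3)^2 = 13867245015625 / 4096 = 3385557865.14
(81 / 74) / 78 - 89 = -171209 / 1924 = -88.99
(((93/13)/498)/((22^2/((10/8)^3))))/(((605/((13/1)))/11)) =775/56562176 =0.00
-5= -5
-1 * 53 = -53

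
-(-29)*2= 58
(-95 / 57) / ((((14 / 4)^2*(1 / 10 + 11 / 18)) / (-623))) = 6675 / 56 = 119.20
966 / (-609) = -46 / 29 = -1.59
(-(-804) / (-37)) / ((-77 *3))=0.09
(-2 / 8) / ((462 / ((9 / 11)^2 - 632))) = 10913 / 31944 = 0.34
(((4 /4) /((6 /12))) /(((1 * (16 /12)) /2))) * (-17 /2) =-25.50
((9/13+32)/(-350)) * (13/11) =-17/154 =-0.11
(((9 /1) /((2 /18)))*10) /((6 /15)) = 2025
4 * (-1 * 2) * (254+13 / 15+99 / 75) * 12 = -614848 / 25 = -24593.92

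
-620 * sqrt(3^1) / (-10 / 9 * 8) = 279 * sqrt(3) / 4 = 120.81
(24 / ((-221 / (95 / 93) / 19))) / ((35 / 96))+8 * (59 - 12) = 17754584 / 47957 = 370.22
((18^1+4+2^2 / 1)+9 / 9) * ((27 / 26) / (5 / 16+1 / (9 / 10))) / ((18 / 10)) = 5832 / 533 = 10.94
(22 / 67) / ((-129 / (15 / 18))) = -55 / 25929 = -0.00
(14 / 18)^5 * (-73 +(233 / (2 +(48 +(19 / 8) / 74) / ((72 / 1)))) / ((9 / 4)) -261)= -187992849730 / 2237622489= -84.01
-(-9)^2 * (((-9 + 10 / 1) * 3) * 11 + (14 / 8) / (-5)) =-52893 / 20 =-2644.65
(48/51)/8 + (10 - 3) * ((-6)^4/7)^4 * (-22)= -1055095105387858/5831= -180945824967.91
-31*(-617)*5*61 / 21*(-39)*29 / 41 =-2199318095 / 287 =-7663129.25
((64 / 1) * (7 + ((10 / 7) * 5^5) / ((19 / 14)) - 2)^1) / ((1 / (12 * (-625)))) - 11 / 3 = -90136800209 / 57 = -1581347372.09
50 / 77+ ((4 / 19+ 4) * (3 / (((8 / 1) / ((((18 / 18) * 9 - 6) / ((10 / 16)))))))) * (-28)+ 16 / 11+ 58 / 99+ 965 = 9947395 / 13167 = 755.48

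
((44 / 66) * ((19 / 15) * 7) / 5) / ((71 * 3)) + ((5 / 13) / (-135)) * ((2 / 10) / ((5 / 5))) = 3103 / 623025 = 0.00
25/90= 5/18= 0.28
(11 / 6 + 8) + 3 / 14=211 / 21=10.05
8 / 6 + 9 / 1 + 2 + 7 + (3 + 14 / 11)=779 / 33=23.61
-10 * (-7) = 70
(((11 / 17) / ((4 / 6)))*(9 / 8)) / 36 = 33 / 1088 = 0.03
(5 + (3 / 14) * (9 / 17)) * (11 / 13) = 13387 / 3094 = 4.33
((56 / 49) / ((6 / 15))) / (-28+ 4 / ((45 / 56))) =-225 / 1813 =-0.12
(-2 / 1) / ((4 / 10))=-5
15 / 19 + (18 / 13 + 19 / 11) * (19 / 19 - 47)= -386785 / 2717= -142.36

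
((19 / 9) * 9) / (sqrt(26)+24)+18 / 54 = 959 / 825 - 19 * sqrt(26) / 550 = 0.99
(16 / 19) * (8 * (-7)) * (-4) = 3584 / 19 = 188.63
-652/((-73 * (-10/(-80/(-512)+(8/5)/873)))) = -3599203/25491600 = -0.14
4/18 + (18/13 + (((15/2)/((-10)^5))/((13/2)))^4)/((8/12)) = 189117760000000000002187/82255680000000000000000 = 2.30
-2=-2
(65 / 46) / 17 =65 / 782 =0.08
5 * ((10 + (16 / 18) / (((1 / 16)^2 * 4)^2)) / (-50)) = -16429 / 45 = -365.09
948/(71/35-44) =-33180/1469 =-22.59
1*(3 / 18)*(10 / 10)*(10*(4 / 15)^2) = 16 / 135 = 0.12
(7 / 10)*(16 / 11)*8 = 448 / 55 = 8.15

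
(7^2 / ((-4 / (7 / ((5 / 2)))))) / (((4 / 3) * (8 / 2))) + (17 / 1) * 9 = 146.57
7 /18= 0.39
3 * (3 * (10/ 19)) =90/ 19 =4.74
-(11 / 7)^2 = -121 / 49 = -2.47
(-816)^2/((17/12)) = 470016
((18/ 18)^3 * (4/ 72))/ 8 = 1/ 144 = 0.01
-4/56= -1/14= -0.07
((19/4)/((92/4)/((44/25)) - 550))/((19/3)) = -11/7875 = -0.00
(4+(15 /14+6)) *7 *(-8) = -620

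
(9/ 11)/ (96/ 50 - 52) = -0.02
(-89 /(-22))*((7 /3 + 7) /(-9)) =-1246 /297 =-4.20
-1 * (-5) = 5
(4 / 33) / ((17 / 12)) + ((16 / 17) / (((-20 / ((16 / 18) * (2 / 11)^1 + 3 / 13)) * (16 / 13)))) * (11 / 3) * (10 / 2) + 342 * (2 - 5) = -1026.19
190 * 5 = 950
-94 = -94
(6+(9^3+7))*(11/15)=544.13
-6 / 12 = -1 / 2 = -0.50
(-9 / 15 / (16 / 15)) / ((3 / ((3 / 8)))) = -9 / 128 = -0.07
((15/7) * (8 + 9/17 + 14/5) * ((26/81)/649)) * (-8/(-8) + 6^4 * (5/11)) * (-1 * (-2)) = 14.17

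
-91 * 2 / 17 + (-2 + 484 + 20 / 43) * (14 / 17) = 282618 / 731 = 386.62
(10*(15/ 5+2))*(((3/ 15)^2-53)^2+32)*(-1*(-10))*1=7091904/ 5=1418380.80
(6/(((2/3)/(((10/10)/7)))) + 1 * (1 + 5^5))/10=21891/70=312.73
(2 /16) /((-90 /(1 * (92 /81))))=-23 /14580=-0.00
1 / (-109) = -1 / 109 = -0.01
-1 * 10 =-10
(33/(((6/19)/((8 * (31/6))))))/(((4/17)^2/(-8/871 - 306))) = -249533262077/10452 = -23874211.83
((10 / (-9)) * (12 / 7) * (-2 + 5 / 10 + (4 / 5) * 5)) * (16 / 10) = -160 / 21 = -7.62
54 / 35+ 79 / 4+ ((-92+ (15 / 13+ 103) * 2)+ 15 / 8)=507691 / 3640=139.48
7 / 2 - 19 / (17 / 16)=-489 / 34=-14.38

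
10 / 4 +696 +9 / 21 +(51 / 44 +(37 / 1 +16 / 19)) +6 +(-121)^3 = -10362821495 / 5852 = -1770817.07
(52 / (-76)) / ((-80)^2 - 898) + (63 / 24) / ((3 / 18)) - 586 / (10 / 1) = -44794663 / 1045380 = -42.85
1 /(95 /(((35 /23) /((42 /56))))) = 28 /1311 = 0.02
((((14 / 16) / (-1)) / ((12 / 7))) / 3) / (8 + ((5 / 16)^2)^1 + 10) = -392 / 41697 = -0.01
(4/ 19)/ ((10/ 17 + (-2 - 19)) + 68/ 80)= -1360/ 126369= -0.01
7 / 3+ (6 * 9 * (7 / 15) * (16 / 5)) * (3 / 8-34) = -2709.19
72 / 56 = 9 / 7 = 1.29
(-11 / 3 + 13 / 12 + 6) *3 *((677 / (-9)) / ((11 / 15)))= -1051.40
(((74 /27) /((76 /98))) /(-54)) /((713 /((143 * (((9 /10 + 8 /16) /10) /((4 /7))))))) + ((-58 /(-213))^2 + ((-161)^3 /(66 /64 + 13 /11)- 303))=-1539869080306014609571 /816453029041200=-1886047.36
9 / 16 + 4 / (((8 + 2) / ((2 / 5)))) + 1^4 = 689 / 400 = 1.72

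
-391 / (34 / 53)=-1219 / 2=-609.50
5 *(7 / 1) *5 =175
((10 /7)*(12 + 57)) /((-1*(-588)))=115 /686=0.17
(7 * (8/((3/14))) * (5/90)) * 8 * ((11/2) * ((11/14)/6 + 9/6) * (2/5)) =168784/405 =416.75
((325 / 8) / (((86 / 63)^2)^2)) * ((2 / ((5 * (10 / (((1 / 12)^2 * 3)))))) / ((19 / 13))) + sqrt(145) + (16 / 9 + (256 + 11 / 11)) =sqrt(145) + 309840410279675 / 1197291460608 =270.83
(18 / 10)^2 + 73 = 1906 / 25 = 76.24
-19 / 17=-1.12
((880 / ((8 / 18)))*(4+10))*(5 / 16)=17325 / 2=8662.50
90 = 90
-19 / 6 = -3.17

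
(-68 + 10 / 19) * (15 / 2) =-506.05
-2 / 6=-0.33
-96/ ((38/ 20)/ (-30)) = 28800/ 19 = 1515.79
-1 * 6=-6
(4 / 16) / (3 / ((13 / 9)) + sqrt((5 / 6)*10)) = 0.05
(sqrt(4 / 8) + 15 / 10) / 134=0.02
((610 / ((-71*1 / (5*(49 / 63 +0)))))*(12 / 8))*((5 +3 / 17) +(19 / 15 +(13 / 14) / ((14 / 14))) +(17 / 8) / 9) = -99405295 / 260712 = -381.28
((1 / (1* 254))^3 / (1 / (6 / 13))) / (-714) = -1 / 25350788008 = -0.00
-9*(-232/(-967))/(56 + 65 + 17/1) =-348/22241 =-0.02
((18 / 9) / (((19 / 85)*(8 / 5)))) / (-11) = -425 / 836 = -0.51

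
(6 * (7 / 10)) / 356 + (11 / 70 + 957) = 2385265 / 2492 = 957.17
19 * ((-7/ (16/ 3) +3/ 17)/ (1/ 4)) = -5871/ 68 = -86.34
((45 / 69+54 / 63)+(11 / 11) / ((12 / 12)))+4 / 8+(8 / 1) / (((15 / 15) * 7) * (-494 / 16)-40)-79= -50157589 / 659778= -76.02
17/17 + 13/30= 43/30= 1.43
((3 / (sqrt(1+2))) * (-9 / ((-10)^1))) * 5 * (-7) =-54.56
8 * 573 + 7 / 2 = 9175 / 2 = 4587.50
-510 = -510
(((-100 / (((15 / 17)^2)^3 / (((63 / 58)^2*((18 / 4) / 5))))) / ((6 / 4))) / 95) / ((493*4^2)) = -69572993 / 347543250000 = -0.00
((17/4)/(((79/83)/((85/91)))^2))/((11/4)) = 846141425/568498931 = 1.49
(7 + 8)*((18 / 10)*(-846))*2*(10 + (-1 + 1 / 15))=-2071008 / 5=-414201.60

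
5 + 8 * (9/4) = 23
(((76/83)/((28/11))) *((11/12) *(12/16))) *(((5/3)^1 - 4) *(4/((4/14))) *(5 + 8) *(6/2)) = -209209/664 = -315.07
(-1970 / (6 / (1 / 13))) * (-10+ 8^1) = 1970 / 39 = 50.51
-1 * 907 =-907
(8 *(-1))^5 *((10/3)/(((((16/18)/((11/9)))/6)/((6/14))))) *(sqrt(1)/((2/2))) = -2703360/7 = -386194.29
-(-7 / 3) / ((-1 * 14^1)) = -1 / 6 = -0.17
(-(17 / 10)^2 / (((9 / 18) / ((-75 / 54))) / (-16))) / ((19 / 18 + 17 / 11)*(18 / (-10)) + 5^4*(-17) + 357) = 25432 / 2033991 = 0.01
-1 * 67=-67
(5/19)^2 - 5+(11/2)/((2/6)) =8353/722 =11.57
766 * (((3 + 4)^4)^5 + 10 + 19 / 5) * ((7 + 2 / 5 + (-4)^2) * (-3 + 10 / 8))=-62572496788590109916049 / 25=-2502899871543604396641.96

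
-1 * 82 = -82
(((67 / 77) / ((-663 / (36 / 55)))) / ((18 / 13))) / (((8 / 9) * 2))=-201 / 575960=-0.00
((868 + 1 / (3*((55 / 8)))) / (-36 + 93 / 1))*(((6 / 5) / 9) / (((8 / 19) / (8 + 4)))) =143228 / 2475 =57.87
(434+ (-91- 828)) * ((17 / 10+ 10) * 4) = -22698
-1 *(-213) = 213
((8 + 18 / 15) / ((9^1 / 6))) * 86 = 7912 / 15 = 527.47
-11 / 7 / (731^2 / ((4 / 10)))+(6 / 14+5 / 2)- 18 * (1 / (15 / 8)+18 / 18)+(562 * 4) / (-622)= -329047227181 / 11633038970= -28.29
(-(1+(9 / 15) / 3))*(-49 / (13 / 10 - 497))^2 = -288120 / 24571849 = -0.01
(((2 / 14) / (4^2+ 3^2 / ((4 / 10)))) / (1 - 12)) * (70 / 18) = -10 / 7623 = -0.00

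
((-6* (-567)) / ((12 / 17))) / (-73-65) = -3213 / 92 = -34.92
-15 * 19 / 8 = -285 / 8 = -35.62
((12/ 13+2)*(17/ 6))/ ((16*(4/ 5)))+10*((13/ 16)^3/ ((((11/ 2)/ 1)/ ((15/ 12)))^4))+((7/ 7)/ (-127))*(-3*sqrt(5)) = 3*sqrt(5)/ 127+12374109455/ 18710495232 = 0.71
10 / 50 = 1 / 5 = 0.20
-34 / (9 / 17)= -578 / 9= -64.22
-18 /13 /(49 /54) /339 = -0.00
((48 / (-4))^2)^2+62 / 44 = 20737.41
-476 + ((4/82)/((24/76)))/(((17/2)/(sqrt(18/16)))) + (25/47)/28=-626391/1316 + 19 * sqrt(2)/1394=-475.96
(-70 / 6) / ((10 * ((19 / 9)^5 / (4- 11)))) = 964467 / 4952198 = 0.19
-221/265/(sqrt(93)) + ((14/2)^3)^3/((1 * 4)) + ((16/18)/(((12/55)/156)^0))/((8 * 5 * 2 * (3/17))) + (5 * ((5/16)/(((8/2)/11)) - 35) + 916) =87170231029/8640 - 221 * sqrt(93)/24645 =10089147.02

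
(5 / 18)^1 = 5 / 18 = 0.28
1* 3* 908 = 2724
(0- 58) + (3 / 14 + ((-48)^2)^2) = 74317015 / 14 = 5308358.21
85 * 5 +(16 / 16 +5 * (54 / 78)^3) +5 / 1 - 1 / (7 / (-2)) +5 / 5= 6673637 / 15379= 433.94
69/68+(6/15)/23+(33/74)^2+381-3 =379.23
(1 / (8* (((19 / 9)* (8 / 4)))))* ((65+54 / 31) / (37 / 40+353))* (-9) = -93105 / 1852994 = -0.05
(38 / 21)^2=1444 / 441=3.27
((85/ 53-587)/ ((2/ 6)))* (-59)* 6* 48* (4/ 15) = 2108775168/ 265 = 7957642.14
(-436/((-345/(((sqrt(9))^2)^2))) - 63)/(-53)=-4527/6095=-0.74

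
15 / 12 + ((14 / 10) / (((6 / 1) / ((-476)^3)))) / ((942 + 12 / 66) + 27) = -2372589647 / 91380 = -25963.99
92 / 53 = 1.74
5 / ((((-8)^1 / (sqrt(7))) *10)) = -sqrt(7) / 16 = -0.17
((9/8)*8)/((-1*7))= -9/7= -1.29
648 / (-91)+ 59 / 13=-235 / 91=-2.58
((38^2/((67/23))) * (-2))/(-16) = 8303/134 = 61.96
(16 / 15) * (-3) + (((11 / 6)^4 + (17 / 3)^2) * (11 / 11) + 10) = 325349 / 6480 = 50.21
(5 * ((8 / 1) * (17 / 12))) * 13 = 2210 / 3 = 736.67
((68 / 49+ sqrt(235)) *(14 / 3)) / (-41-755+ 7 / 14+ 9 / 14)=-0.10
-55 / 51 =-1.08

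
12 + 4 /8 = 25 /2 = 12.50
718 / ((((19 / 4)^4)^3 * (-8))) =-0.00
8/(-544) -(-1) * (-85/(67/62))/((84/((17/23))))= -1555391/2200548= -0.71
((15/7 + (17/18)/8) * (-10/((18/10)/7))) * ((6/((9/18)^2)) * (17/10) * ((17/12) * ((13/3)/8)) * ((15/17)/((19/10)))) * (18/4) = -62957375/10944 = -5752.68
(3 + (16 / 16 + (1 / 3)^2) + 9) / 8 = 59 / 36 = 1.64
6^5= 7776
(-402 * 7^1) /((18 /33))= -5159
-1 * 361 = -361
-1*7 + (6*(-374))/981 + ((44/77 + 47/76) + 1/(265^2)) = -98925291961/12216621900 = -8.10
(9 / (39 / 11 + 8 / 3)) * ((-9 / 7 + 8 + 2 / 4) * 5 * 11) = 329967 / 574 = 574.86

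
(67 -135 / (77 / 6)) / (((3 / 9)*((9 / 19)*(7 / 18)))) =495786 / 539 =919.83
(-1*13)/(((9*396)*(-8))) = 13/28512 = 0.00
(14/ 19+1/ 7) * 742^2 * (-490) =-4509119160/ 19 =-237322061.05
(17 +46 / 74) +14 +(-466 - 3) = -16183 / 37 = -437.38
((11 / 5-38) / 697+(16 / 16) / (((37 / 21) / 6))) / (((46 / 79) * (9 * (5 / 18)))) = 34166473 / 14828675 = 2.30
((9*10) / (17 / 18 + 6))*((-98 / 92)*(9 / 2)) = -35721 / 575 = -62.12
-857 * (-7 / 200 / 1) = 5999 / 200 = 30.00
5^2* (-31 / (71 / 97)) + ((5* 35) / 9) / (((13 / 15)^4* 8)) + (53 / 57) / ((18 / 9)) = -974651702003 / 924690936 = -1054.03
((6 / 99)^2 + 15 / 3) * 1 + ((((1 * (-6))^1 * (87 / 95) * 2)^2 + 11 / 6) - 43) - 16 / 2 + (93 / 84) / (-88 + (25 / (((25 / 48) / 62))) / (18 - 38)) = 24958500282533 / 325825315200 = 76.60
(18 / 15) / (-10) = -3 / 25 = -0.12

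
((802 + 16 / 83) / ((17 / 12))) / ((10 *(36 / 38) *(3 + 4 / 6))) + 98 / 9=27.19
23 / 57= 0.40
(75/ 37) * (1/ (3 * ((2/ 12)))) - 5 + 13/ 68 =-1899/ 2516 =-0.75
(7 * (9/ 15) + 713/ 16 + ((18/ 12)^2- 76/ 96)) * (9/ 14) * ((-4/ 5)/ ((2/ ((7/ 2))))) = -36159/ 800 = -45.20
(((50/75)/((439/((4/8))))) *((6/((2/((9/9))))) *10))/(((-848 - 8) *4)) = -5/751568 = -0.00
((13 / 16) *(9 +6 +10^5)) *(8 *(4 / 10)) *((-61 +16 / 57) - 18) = -20470087.60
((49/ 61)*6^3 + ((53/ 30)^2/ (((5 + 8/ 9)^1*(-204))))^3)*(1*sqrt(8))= 89854603766918503*sqrt(2)/ 258934752000000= 490.76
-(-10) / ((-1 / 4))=-40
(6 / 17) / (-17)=-6 / 289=-0.02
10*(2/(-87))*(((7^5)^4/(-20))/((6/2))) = 79792266297612001/261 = 305717495393149.43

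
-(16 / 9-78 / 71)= -434 / 639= -0.68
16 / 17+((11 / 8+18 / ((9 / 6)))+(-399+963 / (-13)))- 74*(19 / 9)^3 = -1488660569 / 1288872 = -1155.01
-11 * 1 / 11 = -1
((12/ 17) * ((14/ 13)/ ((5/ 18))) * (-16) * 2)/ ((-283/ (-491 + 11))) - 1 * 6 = -9664986/ 62543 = -154.53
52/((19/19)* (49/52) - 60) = -2704/3071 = -0.88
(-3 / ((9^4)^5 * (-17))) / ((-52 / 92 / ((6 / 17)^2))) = -92 / 28759182785352110577447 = -0.00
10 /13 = 0.77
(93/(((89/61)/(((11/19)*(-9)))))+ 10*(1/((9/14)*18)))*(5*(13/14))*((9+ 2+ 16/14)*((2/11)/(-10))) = 50137625785/147654738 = 339.56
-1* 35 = -35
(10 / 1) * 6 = 60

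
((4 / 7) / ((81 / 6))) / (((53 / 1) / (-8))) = -64 / 10017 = -0.01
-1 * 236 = -236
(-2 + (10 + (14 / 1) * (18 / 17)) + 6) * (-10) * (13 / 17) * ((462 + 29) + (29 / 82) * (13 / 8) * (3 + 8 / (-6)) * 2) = -7724086825 / 71094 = -108646.11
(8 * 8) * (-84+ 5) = -5056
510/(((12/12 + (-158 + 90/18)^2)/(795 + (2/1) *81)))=20.85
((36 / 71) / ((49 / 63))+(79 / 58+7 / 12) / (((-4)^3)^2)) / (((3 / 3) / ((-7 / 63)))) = -462168661 / 6375849984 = -0.07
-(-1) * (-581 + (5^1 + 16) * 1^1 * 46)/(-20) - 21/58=-19.61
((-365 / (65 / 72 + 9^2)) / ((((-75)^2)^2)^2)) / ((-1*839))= 584 / 110070434783935546875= 0.00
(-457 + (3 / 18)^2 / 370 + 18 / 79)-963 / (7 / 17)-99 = -21320670767 / 7365960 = -2894.49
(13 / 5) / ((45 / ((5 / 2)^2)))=13 / 36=0.36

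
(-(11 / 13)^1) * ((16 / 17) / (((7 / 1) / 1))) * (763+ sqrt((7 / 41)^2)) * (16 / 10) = -1258752 / 9061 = -138.92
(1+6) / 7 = 1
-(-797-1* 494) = 1291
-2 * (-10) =20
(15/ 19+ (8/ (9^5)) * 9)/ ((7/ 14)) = 197134/ 124659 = 1.58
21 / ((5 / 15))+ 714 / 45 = 1183 / 15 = 78.87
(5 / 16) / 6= 5 / 96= 0.05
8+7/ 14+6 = 29/ 2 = 14.50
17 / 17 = 1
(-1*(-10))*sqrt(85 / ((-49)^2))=10*sqrt(85) / 49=1.88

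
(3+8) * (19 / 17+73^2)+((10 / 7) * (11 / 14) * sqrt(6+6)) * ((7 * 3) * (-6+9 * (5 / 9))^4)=330 * sqrt(3) / 7+996732 / 17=58712.95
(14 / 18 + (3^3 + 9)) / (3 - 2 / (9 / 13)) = 331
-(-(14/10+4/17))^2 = -19321/7225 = -2.67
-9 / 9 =-1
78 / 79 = 0.99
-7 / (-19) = 7 / 19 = 0.37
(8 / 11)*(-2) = -16 / 11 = -1.45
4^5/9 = 1024/9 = 113.78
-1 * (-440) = 440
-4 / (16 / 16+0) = -4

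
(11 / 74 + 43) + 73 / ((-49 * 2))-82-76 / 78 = -2868626 / 70707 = -40.57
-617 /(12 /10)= -514.17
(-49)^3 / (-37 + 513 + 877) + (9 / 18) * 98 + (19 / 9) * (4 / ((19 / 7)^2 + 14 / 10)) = -80628667 / 2179683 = -36.99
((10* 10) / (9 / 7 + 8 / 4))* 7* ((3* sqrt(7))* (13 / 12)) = 15925* sqrt(7) / 23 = 1831.90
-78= -78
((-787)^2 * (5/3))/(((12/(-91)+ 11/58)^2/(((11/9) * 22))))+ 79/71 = 296457165054567337/35665785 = 8312088604.09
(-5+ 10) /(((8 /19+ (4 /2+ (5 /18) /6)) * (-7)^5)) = -10260 /85093841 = -0.00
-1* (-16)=16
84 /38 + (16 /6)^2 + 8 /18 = 1670 /171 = 9.77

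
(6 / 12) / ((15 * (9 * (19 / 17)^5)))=1419857 / 668546730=0.00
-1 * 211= -211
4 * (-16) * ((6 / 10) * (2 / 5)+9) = -14784 / 25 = -591.36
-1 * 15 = -15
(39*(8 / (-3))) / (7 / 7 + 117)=-52 / 59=-0.88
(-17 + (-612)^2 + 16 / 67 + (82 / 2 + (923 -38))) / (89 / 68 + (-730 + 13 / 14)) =-11973954692 / 23209805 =-515.90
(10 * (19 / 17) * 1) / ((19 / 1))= 10 / 17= 0.59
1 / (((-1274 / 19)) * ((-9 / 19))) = 361 / 11466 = 0.03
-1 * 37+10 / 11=-397 / 11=-36.09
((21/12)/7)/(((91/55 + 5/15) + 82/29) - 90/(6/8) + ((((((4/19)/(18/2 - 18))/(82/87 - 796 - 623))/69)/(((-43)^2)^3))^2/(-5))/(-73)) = -1095415992845270002090891851529144299525315/504699927092675714785715169157868433703017032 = -0.00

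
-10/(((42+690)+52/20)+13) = -25/1869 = -0.01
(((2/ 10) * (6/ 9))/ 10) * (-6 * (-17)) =34/ 25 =1.36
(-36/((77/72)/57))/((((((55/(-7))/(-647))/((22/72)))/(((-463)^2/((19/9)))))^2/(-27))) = 1766975788898594532846/5225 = 338177184478199910.59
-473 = -473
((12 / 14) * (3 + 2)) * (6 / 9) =20 / 7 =2.86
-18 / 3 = -6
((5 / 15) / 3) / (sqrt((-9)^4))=0.00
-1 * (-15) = 15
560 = 560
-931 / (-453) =931 / 453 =2.06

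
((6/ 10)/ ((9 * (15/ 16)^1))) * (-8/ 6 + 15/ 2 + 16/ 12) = 8/ 15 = 0.53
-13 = -13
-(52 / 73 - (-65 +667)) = 43894 / 73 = 601.29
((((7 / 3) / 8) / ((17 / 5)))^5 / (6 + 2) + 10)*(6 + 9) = 4522315232516575 / 30148766466048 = 150.00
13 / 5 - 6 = -3.40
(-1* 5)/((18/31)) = -155/18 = -8.61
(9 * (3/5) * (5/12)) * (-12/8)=-27/8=-3.38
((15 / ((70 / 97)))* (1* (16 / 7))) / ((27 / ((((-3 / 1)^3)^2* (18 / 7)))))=1131408 / 343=3298.57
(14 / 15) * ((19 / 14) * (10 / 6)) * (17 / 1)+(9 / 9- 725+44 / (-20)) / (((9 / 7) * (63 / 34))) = -108919 / 405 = -268.94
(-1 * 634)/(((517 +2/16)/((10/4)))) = -12680/4137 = -3.07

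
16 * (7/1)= 112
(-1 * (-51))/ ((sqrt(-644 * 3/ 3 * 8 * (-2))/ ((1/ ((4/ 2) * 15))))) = 17 * sqrt(161)/ 12880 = 0.02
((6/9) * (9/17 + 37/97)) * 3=3004/1649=1.82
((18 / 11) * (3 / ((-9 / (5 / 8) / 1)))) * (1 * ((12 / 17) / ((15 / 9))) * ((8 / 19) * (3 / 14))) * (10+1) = -324 / 2261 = -0.14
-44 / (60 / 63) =-231 / 5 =-46.20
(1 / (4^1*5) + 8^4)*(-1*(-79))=6471759 / 20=323587.95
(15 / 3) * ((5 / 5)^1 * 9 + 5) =70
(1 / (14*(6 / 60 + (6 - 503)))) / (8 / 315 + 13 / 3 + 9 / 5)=-45 / 1927972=-0.00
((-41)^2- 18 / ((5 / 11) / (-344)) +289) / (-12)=-38981 / 30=-1299.37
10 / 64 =5 / 32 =0.16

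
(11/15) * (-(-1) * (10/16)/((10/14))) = 77/120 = 0.64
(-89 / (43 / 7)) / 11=-623 / 473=-1.32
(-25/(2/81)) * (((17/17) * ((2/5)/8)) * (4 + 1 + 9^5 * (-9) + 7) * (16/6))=71742915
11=11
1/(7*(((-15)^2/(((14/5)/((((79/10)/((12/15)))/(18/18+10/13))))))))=368/1155375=0.00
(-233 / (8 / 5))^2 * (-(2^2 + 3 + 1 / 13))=-31216175 / 208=-150077.76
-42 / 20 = -21 / 10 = -2.10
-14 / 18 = -0.78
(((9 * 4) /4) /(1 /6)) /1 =54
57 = 57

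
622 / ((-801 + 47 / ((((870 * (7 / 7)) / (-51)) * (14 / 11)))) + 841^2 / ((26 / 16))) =32829160 / 22930095843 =0.00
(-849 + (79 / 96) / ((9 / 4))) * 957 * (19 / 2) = -1111011605 / 144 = -7715358.37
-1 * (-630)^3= 250047000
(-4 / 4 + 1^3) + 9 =9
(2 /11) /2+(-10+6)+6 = 23 /11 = 2.09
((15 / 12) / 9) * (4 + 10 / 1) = 35 / 18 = 1.94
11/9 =1.22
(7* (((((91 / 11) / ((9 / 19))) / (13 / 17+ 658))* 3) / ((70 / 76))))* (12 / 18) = 2233868 / 5543505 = 0.40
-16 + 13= -3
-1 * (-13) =13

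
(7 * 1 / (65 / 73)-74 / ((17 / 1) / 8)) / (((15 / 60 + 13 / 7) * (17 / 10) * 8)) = -0.94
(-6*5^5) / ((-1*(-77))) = -18750 / 77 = -243.51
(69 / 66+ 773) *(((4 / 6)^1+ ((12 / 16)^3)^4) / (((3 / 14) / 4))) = 4189837042265 / 415236096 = 10090.25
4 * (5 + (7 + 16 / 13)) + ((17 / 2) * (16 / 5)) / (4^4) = 110301 / 2080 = 53.03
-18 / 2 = -9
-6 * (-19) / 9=38 / 3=12.67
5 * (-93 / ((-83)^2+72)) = -465 / 6961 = -0.07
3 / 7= 0.43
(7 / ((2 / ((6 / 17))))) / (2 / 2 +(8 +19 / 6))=126 / 1241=0.10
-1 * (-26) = 26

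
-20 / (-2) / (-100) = -1 / 10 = -0.10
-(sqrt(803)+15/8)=-sqrt(803) -15/8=-30.21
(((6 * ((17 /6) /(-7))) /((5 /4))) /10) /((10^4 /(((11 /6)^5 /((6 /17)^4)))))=-228669389707 /8817984000000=-0.03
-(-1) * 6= 6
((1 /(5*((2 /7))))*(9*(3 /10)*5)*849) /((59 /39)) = 6257979 /1180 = 5303.37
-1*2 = -2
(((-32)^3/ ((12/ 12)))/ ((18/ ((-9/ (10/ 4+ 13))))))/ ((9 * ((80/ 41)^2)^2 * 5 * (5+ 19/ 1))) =2825761/ 41850000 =0.07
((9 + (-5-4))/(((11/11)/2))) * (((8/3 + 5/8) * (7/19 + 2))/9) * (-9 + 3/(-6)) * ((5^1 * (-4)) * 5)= 0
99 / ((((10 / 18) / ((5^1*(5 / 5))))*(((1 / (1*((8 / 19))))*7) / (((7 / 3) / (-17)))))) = -2376 / 323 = -7.36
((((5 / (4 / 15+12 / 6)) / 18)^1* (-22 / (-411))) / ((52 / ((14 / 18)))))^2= 3705625 / 384924623294016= 0.00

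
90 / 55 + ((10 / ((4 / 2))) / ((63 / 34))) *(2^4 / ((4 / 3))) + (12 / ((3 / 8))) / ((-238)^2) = 15896998 / 467313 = 34.02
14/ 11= 1.27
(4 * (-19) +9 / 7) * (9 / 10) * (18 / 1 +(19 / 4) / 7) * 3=-7385283 / 1960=-3768.00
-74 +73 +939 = 938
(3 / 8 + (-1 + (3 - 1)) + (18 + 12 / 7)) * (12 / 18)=1181 / 84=14.06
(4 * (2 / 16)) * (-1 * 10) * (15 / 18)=-25 / 6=-4.17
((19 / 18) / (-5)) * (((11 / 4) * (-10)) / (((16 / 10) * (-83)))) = -1045 / 23904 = -0.04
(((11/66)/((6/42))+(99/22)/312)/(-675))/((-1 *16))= 0.00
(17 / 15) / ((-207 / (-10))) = 34 / 621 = 0.05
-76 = -76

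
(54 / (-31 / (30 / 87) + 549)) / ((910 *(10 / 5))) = 27 / 417781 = 0.00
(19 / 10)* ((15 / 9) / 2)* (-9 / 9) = -19 / 12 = -1.58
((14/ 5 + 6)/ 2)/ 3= 22/ 15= 1.47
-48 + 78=30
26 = 26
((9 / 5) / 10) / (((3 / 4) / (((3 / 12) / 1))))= 3 / 50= 0.06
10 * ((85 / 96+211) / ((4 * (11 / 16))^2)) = 101705 / 363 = 280.18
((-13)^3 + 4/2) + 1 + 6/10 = -10967/5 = -2193.40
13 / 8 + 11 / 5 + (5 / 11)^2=19513 / 4840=4.03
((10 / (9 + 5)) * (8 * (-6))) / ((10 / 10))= -240 / 7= -34.29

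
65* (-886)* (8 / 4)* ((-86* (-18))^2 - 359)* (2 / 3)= -183976630066.67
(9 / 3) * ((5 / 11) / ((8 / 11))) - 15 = -105 / 8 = -13.12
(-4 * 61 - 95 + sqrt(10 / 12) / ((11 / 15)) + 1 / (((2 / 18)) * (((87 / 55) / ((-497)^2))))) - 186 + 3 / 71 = 5 * sqrt(30) / 22 + 2892629547 / 2059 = 1404872.32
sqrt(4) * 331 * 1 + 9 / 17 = 11263 / 17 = 662.53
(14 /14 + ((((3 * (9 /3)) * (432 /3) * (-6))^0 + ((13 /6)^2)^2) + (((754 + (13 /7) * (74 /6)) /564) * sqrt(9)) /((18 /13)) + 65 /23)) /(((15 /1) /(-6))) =-292718821 /24517080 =-11.94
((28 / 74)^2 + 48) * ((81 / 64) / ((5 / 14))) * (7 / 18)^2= 5651611 / 219040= 25.80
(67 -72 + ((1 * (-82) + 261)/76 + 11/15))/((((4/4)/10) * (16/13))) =-28327/1824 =-15.53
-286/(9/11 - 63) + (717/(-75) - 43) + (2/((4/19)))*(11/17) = -3038798/72675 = -41.81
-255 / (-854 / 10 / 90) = 114750 / 427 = 268.74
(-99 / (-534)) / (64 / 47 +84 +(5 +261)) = 1551 / 2939492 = 0.00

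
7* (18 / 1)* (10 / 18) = 70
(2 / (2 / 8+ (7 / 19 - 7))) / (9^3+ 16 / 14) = -56 / 130465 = -0.00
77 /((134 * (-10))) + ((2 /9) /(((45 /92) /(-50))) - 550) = -62168837 /108540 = -572.77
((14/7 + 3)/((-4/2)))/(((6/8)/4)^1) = -13.33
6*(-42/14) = -18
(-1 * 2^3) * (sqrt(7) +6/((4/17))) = -204 - 8 * sqrt(7) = -225.17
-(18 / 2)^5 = -59049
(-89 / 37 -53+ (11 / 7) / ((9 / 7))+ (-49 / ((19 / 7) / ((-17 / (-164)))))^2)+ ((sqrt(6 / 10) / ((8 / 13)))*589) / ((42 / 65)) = -163865527795 / 3233248848+ 99541*sqrt(15) / 336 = 1096.70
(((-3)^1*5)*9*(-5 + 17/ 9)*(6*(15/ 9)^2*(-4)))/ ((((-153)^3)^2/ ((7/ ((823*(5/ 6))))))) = -78400/ 3519064001034189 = -0.00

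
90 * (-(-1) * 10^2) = 9000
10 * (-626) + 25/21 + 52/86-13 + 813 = -4928759/903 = -5458.20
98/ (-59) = -98/ 59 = -1.66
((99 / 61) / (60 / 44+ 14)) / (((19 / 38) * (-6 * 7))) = -363 / 72163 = -0.01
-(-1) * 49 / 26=49 / 26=1.88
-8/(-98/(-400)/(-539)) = 17600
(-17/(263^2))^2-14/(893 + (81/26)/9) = -1741496891601/111126110480347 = -0.02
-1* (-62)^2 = -3844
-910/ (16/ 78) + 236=-16801/ 4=-4200.25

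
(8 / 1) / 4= 2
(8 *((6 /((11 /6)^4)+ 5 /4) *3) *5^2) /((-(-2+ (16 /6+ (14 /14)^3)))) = -9387810 /14641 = -641.20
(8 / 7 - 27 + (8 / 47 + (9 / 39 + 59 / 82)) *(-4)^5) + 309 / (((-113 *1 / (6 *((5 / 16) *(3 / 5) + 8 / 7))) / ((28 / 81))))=-421159055717 / 356676138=-1180.79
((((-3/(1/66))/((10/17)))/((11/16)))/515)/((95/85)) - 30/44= -1649427/1076350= -1.53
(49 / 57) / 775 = 49 / 44175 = 0.00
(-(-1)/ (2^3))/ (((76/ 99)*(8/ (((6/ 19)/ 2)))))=297/ 92416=0.00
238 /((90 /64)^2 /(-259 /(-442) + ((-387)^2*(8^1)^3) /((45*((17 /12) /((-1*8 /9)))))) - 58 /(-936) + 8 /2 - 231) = -4812668574225408 /4588981320733259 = -1.05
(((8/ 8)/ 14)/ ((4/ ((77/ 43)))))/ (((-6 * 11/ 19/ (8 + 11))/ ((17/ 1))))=-2.97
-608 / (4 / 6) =-912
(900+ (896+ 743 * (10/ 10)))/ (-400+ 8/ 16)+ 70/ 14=-1083/ 799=-1.36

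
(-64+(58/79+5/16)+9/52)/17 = -1031605/279344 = -3.69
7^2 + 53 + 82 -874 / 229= 41262 / 229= 180.18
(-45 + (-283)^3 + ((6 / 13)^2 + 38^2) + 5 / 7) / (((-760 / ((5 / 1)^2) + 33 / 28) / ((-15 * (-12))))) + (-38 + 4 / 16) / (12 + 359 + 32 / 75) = 10755090320500198425 / 77038979212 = 139605825.91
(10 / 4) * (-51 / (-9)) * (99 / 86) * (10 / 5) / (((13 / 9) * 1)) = 25245 / 1118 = 22.58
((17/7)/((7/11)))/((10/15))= 561/98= 5.72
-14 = -14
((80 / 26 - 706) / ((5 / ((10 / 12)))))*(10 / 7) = -15230 / 91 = -167.36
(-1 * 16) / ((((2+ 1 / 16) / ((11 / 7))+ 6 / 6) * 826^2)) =-64 / 6311053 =-0.00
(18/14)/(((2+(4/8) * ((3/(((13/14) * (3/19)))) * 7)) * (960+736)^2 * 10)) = 39/64230369280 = 0.00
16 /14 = 8 /7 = 1.14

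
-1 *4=-4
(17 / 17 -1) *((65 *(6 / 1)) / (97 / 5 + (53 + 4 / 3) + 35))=0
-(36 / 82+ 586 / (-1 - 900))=7808 / 36941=0.21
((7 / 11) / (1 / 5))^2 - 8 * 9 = -61.88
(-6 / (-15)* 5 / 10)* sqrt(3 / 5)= sqrt(15) / 25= 0.15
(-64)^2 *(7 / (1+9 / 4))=8822.15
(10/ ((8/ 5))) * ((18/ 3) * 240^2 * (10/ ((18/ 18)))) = 21600000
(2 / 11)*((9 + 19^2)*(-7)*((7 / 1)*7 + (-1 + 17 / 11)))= -2823100 / 121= -23331.40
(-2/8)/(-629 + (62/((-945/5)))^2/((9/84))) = 15309/38455940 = 0.00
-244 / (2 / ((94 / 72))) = -159.28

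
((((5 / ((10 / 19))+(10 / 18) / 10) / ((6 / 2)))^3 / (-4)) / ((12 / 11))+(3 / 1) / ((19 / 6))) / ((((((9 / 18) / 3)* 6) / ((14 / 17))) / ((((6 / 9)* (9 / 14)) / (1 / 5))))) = -72455995 / 6357609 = -11.40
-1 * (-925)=925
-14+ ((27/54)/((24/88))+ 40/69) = -533/46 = -11.59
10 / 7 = 1.43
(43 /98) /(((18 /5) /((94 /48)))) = 10105 /42336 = 0.24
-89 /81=-1.10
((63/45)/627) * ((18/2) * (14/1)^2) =4116/1045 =3.94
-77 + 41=-36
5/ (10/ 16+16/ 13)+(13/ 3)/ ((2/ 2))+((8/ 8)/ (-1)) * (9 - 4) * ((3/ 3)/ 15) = 1292/ 193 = 6.69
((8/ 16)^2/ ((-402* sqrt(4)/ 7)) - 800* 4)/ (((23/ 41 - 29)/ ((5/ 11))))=2109697435/ 41248416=51.15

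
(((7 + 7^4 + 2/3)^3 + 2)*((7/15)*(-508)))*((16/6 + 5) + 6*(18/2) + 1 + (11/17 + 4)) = -222999674004974.78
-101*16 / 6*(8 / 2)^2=-12928 / 3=-4309.33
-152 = -152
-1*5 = -5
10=10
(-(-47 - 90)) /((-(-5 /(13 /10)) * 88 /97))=172757 /4400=39.26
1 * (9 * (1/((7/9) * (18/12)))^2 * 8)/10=1296/245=5.29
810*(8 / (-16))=-405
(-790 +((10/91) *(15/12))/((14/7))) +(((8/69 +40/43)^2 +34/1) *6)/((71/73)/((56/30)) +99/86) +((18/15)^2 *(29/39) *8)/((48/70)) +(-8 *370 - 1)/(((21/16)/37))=-1535577536173532927/18253843777260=-84123.52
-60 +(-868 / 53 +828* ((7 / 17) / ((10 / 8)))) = 884672 / 4505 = 196.38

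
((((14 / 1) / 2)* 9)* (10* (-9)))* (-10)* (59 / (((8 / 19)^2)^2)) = 108990710325 / 1024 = 106436240.55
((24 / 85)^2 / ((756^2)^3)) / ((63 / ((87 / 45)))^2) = 841 / 2091268317701663672040000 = 0.00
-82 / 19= -4.32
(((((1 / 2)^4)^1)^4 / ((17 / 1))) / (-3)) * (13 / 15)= -13 / 50135040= -0.00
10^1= 10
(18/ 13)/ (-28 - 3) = -18/ 403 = -0.04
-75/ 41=-1.83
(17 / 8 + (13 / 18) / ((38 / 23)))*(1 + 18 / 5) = 16123 / 1368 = 11.79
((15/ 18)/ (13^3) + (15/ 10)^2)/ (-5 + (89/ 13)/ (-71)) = -4212359/ 9539712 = -0.44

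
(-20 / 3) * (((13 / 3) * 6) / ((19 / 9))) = -1560 / 19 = -82.11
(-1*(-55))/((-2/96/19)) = -50160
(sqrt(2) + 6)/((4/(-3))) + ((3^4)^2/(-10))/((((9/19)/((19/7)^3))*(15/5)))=-15841719/1715-3*sqrt(2)/4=-9238.21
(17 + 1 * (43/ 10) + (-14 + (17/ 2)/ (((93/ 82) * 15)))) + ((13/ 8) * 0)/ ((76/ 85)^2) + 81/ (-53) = 927343/ 147870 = 6.27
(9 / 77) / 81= 1 / 693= 0.00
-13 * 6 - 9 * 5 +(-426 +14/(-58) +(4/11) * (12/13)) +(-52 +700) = 410944/4147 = 99.09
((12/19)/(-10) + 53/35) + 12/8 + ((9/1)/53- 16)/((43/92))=-18742993/606214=-30.92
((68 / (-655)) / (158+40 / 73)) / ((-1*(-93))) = -0.00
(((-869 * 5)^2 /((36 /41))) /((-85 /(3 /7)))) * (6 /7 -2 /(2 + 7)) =-1548080050 /22491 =-68831.09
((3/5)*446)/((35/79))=105702/175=604.01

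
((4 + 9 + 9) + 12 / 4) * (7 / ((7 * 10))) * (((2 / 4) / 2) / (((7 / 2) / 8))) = 10 / 7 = 1.43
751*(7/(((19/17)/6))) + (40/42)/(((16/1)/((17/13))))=585547303/20748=28221.87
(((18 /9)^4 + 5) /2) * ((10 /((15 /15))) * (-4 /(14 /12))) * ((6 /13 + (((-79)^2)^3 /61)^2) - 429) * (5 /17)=-1382741358141175151812275600 /822341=-1681469558420624961922.46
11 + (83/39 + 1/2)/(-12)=10091/936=10.78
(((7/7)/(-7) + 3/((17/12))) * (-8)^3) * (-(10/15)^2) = 481280/1071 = 449.37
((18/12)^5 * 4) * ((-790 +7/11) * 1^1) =-2109969/88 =-23976.92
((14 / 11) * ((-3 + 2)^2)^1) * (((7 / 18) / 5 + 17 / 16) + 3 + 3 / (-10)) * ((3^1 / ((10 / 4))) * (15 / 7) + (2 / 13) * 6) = 29309 / 1716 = 17.08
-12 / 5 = -2.40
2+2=4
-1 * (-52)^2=-2704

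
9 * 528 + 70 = 4822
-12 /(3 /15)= -60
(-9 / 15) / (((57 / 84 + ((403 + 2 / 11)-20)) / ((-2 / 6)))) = 308 / 591145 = 0.00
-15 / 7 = -2.14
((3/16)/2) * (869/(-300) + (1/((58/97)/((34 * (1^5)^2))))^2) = 815029471/2691200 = 302.85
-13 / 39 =-1 / 3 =-0.33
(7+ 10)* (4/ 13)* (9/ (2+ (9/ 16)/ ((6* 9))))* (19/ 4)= 279072/ 2509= 111.23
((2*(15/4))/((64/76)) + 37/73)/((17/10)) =5.54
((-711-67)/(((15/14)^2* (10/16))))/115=-1219904/129375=-9.43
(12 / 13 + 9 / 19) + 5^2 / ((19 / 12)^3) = 686145 / 89167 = 7.70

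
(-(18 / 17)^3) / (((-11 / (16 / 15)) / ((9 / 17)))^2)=-13436928 / 4295067425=-0.00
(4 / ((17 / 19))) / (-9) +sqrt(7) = -76 / 153 +sqrt(7) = 2.15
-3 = -3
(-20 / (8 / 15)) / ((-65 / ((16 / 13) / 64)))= 15 / 1352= 0.01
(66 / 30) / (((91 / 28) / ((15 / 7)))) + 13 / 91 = 145 / 91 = 1.59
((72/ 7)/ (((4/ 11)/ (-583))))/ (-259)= 115434/ 1813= 63.67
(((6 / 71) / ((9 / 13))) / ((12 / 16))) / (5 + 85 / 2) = 208 / 60705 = 0.00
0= 0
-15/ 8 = -1.88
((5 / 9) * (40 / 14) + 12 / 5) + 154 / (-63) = 54 / 35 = 1.54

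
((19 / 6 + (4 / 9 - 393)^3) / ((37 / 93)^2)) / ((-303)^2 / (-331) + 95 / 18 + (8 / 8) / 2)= 905004154433077 / 643131558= 1407183.56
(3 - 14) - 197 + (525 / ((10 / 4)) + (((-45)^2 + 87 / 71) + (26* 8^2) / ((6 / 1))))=491084 / 213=2305.56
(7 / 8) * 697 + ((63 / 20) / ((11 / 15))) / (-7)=53615 / 88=609.26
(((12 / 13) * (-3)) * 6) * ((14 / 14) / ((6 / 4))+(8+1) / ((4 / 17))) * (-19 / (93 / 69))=3673422 / 403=9115.19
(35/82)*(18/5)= 1.54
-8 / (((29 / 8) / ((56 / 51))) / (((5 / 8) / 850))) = -224 / 125715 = -0.00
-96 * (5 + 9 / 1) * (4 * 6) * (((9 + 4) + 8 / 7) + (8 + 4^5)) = -33744384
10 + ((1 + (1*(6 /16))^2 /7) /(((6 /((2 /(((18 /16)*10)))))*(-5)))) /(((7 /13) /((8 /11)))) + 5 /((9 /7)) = 10100309 /727650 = 13.88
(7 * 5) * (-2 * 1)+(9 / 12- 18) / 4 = -1189 / 16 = -74.31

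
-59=-59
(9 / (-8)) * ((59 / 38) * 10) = -2655 / 152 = -17.47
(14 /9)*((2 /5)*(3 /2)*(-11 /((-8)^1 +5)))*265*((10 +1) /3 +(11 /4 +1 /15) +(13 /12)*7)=1722182 /135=12756.90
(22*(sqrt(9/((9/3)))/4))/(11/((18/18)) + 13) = 11*sqrt(3)/48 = 0.40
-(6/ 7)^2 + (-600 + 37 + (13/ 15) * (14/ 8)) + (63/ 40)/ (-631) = -2085995563/ 3710280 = -562.22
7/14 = 1/2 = 0.50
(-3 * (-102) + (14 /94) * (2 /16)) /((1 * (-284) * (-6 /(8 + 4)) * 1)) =2.16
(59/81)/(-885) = -1/1215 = -0.00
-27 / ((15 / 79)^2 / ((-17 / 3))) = 106097 / 25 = 4243.88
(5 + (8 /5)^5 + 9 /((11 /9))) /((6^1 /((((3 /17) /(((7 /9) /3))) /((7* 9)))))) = 1178172 /28634375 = 0.04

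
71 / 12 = 5.92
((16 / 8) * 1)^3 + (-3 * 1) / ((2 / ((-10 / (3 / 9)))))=53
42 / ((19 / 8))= 336 / 19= 17.68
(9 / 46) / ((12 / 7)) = 21 / 184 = 0.11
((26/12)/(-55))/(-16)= 13/5280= 0.00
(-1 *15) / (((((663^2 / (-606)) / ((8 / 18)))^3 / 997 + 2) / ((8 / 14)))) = 6311178835968 / 3210500715656079881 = 0.00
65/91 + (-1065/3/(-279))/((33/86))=259745/64449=4.03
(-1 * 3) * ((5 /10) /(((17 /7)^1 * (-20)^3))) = 21 /272000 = 0.00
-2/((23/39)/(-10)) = 780/23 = 33.91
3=3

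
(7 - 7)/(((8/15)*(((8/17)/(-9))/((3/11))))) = 0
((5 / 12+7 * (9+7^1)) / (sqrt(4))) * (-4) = -224.83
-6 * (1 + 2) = -18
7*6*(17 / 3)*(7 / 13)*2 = 256.31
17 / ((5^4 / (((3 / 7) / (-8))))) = -51 / 35000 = -0.00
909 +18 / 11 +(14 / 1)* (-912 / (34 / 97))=-6641439 / 187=-35515.72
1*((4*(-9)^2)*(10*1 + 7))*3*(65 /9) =119340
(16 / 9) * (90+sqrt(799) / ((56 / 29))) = 186.02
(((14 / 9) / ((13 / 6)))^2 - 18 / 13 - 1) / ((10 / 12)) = -5686 / 2535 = -2.24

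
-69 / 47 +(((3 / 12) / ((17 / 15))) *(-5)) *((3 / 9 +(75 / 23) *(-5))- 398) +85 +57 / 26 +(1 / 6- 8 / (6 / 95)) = 99337401 / 238901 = 415.81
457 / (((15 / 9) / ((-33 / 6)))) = -15081 / 10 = -1508.10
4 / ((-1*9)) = -4 / 9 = -0.44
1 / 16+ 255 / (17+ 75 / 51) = 34837 / 2512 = 13.87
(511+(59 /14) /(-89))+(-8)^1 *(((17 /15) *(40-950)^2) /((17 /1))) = -1648990219 /3738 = -441142.38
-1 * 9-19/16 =-163/16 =-10.19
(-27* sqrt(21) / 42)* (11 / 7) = -99* sqrt(21) / 98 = -4.63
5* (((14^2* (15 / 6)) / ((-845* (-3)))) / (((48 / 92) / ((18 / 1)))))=33.34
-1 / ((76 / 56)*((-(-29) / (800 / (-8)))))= 1400 / 551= 2.54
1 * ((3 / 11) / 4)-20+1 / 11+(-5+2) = -1005 / 44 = -22.84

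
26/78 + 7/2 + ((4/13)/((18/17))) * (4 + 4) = 1441/234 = 6.16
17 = 17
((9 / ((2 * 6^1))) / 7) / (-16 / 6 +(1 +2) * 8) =9 / 1792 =0.01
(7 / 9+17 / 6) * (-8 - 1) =-65 / 2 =-32.50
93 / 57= 31 / 19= 1.63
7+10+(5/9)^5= 1006958/59049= 17.05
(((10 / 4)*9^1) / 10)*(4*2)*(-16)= -288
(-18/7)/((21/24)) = -144/49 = -2.94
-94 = -94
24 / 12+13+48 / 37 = 603 / 37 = 16.30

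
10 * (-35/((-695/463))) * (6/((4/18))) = 875070/139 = 6295.47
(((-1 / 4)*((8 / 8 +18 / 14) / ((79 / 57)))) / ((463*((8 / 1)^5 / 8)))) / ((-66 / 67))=1273 / 5768046592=0.00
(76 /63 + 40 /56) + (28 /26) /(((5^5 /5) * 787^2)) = 608917149007 /317039506875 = 1.92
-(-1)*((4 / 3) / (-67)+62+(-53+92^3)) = 156518093 / 201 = 778696.98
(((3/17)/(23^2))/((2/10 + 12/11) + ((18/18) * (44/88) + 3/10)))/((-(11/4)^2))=-48/2275229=-0.00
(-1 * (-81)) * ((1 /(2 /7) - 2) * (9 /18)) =243 /4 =60.75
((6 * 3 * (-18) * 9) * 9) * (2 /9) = -5832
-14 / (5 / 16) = -224 / 5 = -44.80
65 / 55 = 13 / 11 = 1.18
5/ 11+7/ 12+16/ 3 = 841/ 132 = 6.37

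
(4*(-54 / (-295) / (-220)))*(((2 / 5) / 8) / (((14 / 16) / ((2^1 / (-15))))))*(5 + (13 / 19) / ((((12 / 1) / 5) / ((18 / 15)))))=1044 / 7706875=0.00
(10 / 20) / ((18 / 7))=7 / 36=0.19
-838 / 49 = -17.10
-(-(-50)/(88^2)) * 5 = -125/3872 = -0.03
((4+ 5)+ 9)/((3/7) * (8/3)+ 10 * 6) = 63/214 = 0.29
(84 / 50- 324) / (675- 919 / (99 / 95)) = 398871 / 256000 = 1.56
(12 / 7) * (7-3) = 48 / 7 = 6.86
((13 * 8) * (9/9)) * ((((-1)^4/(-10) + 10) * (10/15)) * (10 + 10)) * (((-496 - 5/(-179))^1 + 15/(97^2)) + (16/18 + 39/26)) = -34236075233360/5052633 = -6775887.98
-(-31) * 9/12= 93/4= 23.25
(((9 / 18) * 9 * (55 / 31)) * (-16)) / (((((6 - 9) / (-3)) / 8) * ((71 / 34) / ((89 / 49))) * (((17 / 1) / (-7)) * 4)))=91.50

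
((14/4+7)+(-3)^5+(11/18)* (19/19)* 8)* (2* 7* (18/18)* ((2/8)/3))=-28679/108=-265.55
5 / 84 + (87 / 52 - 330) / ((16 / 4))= -358273 / 4368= -82.02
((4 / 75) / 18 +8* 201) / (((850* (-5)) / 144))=-54.48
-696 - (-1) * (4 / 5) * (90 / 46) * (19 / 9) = -15932 / 23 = -692.70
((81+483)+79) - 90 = 553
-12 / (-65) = 12 / 65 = 0.18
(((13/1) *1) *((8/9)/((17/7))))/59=728/9027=0.08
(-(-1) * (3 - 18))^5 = -759375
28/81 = 0.35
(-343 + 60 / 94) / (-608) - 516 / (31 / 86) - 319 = -1550177819 / 885856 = -1749.92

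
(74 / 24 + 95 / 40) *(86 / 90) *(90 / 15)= 5633 / 180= 31.29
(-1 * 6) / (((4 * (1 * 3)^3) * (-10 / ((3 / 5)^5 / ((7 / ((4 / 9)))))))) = 3 / 109375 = 0.00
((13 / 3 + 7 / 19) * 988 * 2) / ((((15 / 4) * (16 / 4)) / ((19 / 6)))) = 264784 / 135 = 1961.36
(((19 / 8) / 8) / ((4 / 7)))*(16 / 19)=7 / 16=0.44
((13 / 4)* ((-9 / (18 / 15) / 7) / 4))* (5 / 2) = -975 / 448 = -2.18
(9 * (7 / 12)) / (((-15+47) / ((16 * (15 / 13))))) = 315 / 104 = 3.03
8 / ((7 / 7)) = 8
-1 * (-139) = 139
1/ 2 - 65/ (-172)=151/ 172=0.88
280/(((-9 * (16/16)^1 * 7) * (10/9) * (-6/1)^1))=2/3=0.67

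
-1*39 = -39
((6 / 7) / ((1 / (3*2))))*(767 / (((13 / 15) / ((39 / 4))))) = 310635 / 7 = 44376.43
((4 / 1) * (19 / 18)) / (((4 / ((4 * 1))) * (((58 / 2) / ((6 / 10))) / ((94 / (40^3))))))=0.00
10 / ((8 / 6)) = 15 / 2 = 7.50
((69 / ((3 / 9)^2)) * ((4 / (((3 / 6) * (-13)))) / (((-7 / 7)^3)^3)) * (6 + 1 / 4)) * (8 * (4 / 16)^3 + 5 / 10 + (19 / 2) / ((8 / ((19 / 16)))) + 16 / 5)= 20806605 / 1664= 12503.97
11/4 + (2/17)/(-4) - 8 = -359/68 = -5.28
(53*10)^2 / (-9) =-280900 / 9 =-31211.11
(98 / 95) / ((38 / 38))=98 / 95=1.03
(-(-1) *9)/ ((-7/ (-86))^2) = 66564/ 49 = 1358.45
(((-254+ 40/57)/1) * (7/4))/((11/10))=-252665/627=-402.97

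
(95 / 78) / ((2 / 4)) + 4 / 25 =2531 / 975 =2.60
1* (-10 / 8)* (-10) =25 / 2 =12.50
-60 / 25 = -12 / 5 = -2.40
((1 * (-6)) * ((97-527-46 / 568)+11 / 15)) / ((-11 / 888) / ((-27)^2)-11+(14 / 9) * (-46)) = -31.20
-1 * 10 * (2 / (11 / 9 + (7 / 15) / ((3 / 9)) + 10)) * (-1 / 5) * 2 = 45 / 71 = 0.63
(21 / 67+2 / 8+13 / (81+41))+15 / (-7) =-168549 / 114436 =-1.47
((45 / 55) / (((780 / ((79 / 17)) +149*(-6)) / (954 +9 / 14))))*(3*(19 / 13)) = -5471145 / 1160068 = -4.72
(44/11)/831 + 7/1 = 5821/831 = 7.00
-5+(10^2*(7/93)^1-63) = -5624/93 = -60.47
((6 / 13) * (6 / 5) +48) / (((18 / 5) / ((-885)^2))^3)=13000172282323828125 / 26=500006626243224158.65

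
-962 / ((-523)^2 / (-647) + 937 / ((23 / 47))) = -7157761 / 11101033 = -0.64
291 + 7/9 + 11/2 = 5351/18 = 297.28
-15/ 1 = -15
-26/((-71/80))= 29.30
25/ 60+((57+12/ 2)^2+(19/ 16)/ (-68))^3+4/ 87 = 7005570418248354401347/ 112048472064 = 62522676920.10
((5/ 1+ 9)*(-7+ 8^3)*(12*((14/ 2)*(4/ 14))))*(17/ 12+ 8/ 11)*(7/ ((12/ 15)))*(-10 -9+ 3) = -560226800/ 11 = -50929709.09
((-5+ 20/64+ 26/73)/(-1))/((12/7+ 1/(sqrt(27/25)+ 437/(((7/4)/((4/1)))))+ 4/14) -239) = -0.02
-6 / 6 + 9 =8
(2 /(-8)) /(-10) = 1 /40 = 0.02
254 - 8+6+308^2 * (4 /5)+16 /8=380726 /5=76145.20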